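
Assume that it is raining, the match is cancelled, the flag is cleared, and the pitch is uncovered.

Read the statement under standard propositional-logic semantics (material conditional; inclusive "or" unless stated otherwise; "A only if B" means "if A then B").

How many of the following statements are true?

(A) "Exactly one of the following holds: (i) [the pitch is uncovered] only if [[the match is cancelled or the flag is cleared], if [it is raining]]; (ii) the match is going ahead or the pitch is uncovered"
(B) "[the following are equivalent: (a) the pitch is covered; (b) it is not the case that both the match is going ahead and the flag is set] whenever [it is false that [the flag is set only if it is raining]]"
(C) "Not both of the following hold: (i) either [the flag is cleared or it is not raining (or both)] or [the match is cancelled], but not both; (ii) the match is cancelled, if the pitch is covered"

2

Let S = "the pitch is covered" (F), P = "it is raining" (T), Q = "the match is cancelled" (T), R = "the flag is set" (F).

(A): In symbols: (¬S → (P → (Q ∨ ¬R))) ⊕ (¬Q ∨ ¬S)

¬S = ¬F = T
¬R = ¬F = T
Q ∨ ¬R = T ∨ T = T
P → (Q ∨ ¬R) = T → T = T
¬S → (P → (Q ∨ ¬R)) = T → T = T
¬Q = ¬T = F
¬S = ¬F = T
¬Q ∨ ¬S = F ∨ T = T
(¬S → (P → (Q ∨ ¬R))) ⊕ (¬Q ∨ ¬S) = T ⊕ T = F
Hence (A) is false.

(B): This is ¬(R → P) → (S ↔ (¬Q ↑ R)).

R → P = F → T = T
¬(R → P) = ¬T = F
¬Q = ¬T = F
¬Q ↑ R = F ↑ F = T
S ↔ (¬Q ↑ R) = F ↔ T = F
¬(R → P) → (S ↔ (¬Q ↑ R)) = F → F = T
Hence (B) is true.

(C): This is ((¬R ∨ ¬P) ⊕ Q) ↑ (S → Q).

¬R = ¬F = T
¬P = ¬T = F
¬R ∨ ¬P = T ∨ F = T
(¬R ∨ ¬P) ⊕ Q = T ⊕ T = F
S → Q = F → T = T
((¬R ∨ ¬P) ⊕ Q) ↑ (S → Q) = F ↑ T = T
Hence (C) is true.

2 of the 3 statements are true.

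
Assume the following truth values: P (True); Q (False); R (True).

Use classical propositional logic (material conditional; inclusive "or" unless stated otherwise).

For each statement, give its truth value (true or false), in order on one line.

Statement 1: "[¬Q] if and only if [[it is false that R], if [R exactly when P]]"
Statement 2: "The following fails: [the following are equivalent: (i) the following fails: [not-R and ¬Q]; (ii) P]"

Statement 1 F, Statement 2 F

Statement 1: Formalization: not Q iff ((R iff P) -> not R)

not Q = not False = True
R iff P = True iff True = True
not R = not True = False
(R iff P) -> not R = True -> False = False
not Q iff ((R iff P) -> not R) = True iff False = False
Thus Statement 1 is false.

Statement 2: Parsed as not (not (not R and not Q) iff P)

not R = not True = False
not Q = not False = True
not R and not Q = False and True = False
not (not R and not Q) = not False = True
not (not R and not Q) iff P = True iff True = True
not (not (not R and not Q) iff P) = not True = False
Thus Statement 2 is false.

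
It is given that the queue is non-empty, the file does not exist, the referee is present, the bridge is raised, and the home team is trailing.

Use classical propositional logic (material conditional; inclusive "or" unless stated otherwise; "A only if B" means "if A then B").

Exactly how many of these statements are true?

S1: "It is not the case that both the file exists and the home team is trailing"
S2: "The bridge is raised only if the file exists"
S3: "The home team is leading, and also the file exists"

1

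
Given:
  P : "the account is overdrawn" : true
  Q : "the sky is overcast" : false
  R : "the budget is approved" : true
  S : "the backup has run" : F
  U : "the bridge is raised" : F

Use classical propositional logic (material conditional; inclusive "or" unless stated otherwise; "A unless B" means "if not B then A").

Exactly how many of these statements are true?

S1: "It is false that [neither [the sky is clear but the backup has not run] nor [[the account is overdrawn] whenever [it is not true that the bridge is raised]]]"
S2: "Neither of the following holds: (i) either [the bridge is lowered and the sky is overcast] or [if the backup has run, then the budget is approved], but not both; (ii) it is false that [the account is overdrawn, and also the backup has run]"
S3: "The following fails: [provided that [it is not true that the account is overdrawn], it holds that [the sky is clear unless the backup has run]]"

1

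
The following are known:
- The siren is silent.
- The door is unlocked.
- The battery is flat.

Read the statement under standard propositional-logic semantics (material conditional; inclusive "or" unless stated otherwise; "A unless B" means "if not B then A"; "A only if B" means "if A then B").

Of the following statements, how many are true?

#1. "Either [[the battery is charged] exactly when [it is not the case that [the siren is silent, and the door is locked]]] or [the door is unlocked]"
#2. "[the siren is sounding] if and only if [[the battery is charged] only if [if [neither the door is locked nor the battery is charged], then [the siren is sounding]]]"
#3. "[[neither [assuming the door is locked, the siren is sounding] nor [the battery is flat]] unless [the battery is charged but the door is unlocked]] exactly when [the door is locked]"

2

Let R = "the battery is charged" (False), P = "the siren is sounding" (False), Q = "the door is locked" (False).

#1: This is (R iff not (not P and Q)) or not Q.

not P = not False = True
not P and Q = True and False = False
not (not P and Q) = not False = True
R iff not (not P and Q) = False iff True = False
not Q = not False = True
(R iff not (not P and Q)) or not Q = False or True = True
Hence #1 is true.

#2: This is P iff (R -> ((Q nor R) -> P)).

Q nor R = False nor False = True
(Q nor R) -> P = True -> False = False
R -> ((Q nor R) -> P) = False -> False = True
P iff (R -> ((Q nor R) -> P)) = False iff True = False
Hence #2 is false.

#3: Parsed as (((Q -> P) nor not R) or (R and not Q)) iff Q

Q -> P = False -> False = True
not R = not False = True
(Q -> P) nor not R = True nor True = False
not Q = not False = True
R and not Q = False and True = False
((Q -> P) nor not R) or (R and not Q) = False or False = False
(((Q -> P) nor not R) or (R and not Q)) iff Q = False iff False = True
Thus #3 is true.

2 of the 3 statements are true (#1, #3).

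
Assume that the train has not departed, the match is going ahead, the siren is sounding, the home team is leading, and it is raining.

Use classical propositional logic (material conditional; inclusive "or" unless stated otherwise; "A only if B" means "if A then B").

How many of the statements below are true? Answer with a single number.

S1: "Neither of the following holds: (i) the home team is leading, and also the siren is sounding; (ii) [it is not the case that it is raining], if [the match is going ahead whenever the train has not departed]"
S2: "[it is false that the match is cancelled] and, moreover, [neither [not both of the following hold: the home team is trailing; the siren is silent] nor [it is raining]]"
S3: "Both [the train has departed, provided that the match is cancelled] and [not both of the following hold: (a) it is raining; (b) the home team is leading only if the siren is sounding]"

0

Let S = "the home team is leading" (T), R = "the siren is sounding" (T), P = "the train has departed" (F), Q = "the match is cancelled" (F), U = "it is raining" (T).

S1: This is (S ∧ R) ↓ ((¬P → ¬Q) → ¬U).

S ∧ R = T ∧ T = T
¬P = ¬F = T
¬Q = ¬F = T
¬P → ¬Q = T → T = T
¬U = ¬T = F
(¬P → ¬Q) → ¬U = T → F = F
(S ∧ R) ↓ ((¬P → ¬Q) → ¬U) = T ↓ F = F
So S1 is false.

S2: Parsed as ¬Q ∧ ((¬S ↑ ¬R) ↓ U)

¬Q = ¬F = T
¬S = ¬T = F
¬R = ¬T = F
¬S ↑ ¬R = F ↑ F = T
(¬S ↑ ¬R) ↓ U = T ↓ T = F
¬Q ∧ ((¬S ↑ ¬R) ↓ U) = T ∧ F = F
Thus S2 is false.

S3: Parsed as (Q → P) ∧ (U ↑ (S → R))

Q → P = F → F = T
S → R = T → T = T
U ↑ (S → R) = T ↑ T = F
(Q → P) ∧ (U ↑ (S → R)) = T ∧ F = F
So S3 is false.

Count: 0.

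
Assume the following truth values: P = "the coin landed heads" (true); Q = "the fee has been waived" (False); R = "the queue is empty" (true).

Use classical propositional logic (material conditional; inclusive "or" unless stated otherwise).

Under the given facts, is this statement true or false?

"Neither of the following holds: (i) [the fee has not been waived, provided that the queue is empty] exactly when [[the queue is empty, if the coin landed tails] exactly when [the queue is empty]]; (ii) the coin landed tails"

Values: R=True, Q=False, P=True.
Formalization: ((R -> not Q) iff ((not P -> R) iff R)) nor not P

not Q = not False = True
R -> not Q = True -> True = True
not P = not True = False
not P -> R = False -> True = True
(not P -> R) iff R = True iff True = True
(R -> not Q) iff ((not P -> R) iff R) = True iff True = True
not P = not True = False
((R -> not Q) iff ((not P -> R) iff R)) nor not P = True nor False = False

The statement is false.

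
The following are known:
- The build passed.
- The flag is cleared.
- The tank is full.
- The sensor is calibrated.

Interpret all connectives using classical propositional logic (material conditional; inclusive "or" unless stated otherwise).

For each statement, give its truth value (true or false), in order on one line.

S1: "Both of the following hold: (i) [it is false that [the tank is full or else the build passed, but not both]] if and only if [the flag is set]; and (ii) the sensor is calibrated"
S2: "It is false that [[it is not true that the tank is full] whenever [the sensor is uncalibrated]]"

S1 False / S2 False

Let N = "the tank is full" (T), P = "the build passed" (T), R = "the flag is set" (F), G = "the sensor is calibrated" (T).

S1: Formalization: (~(N xor P) <-> R) & G

N xor P = T xor T = F
~(N xor P) = ~F = T
~(N xor P) <-> R = T <-> F = F
(~(N xor P) <-> R) & G = F & T = F
Thus S1 is false.

S2: This is ~(~G -> ~N).

~G = ~T = F
~N = ~T = F
~G -> ~N = F -> F = T
~(~G -> ~N) = ~T = F
So S2 is false.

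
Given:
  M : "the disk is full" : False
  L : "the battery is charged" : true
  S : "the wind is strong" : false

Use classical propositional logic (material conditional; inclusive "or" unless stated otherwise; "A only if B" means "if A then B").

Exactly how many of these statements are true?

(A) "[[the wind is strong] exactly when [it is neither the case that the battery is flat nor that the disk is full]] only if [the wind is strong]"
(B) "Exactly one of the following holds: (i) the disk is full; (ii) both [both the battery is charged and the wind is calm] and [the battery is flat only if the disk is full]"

(A): Parsed as (S ↔ (¬L ↓ M)) → S

¬L = ¬T = F
¬L ↓ M = F ↓ F = T
S ↔ (¬L ↓ M) = F ↔ T = F
(S ↔ (¬L ↓ M)) → S = F → F = T
Thus (A) is true.

(B): In symbols: M ⊕ ((L ∧ ¬S) ∧ (¬L → M))

¬S = ¬F = T
L ∧ ¬S = T ∧ T = T
¬L = ¬T = F
¬L → M = F → F = T
(L ∧ ¬S) ∧ (¬L → M) = T ∧ T = T
M ⊕ ((L ∧ ¬S) ∧ (¬L → M)) = F ⊕ T = T
So (B) is true.

True statements: 2 ((A), (B)).

2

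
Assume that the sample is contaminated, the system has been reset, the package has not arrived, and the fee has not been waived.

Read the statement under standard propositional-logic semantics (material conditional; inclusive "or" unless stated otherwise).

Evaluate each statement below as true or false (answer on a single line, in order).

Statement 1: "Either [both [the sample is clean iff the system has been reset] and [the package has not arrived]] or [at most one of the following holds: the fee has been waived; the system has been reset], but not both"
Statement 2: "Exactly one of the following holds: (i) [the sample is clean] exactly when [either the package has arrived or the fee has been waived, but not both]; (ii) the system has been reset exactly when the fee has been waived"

Statement 1 True, Statement 2 True

Let P = "the sample is contaminated" (T), Q = "the system has been reset" (T), R = "the package has arrived" (F), S = "the fee has been waived" (F).

Statement 1: This is ((~P <-> Q) & ~R) xor (S nand Q).

~P = ~T = F
~P <-> Q = F <-> T = F
~R = ~F = T
(~P <-> Q) & ~R = F & T = F
S nand Q = F nand T = T
((~P <-> Q) & ~R) xor (S nand Q) = F xor T = T
So Statement 1 is true.

Statement 2: Formalization: (~P <-> (R xor S)) xor (Q <-> S)

~P = ~T = F
R xor S = F xor F = F
~P <-> (R xor S) = F <-> F = T
Q <-> S = T <-> F = F
(~P <-> (R xor S)) xor (Q <-> S) = T xor F = T
Thus Statement 2 is true.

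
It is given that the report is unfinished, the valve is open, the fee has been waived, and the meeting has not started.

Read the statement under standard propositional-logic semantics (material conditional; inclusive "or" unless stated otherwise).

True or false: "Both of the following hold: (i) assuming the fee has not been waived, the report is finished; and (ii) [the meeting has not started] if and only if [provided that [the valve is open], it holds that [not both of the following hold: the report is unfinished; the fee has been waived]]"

Let R = "the fee has been waived" (T), P = "the report is finished" (F), S = "the meeting has started" (F), Q = "the valve is open" (T).
This is (¬R → P) ∧ (¬S ↔ (Q → (¬P ↑ R))).

¬R = ¬T = F
¬R → P = F → F = T
¬S = ¬F = T
¬P = ¬F = T
¬P ↑ R = T ↑ T = F
Q → (¬P ↑ R) = T → F = F
¬S ↔ (Q → (¬P ↑ R)) = T ↔ F = F
(¬R → P) ∧ (¬S ↔ (Q → (¬P ↑ R))) = T ∧ F = F

False.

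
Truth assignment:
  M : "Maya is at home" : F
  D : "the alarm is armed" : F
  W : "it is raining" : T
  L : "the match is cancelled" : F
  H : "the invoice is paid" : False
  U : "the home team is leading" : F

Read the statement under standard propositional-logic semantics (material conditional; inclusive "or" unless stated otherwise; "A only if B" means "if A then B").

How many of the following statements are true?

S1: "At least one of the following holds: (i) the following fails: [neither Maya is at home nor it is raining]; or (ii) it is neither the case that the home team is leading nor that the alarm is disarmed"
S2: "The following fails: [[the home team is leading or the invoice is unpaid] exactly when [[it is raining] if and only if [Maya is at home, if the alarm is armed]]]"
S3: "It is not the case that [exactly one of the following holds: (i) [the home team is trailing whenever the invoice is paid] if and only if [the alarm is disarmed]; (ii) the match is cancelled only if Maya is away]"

S1: Parsed as ~(M nor W) | (U nor ~D)

M nor W = F nor T = F
~(M nor W) = ~F = T
~D = ~F = T
U nor ~D = F nor T = F
~(M nor W) | (U nor ~D) = T | F = T
So S1 is true.

S2: Parsed as ~((U | ~H) <-> (W <-> (D -> M)))

~H = ~F = T
U | ~H = F | T = T
D -> M = F -> F = T
W <-> (D -> M) = T <-> T = T
(U | ~H) <-> (W <-> (D -> M)) = T <-> T = T
~((U | ~H) <-> (W <-> (D -> M))) = ~T = F
Hence S2 is false.

S3: Parsed as ~(((H -> ~U) <-> ~D) xor (L -> ~M))

~U = ~F = T
H -> ~U = F -> T = T
~D = ~F = T
(H -> ~U) <-> ~D = T <-> T = T
~M = ~F = T
L -> ~M = F -> T = T
((H -> ~U) <-> ~D) xor (L -> ~M) = T xor T = F
~(((H -> ~U) <-> ~D) xor (L -> ~M)) = ~F = T
Hence S3 is true.

Count: 2.

2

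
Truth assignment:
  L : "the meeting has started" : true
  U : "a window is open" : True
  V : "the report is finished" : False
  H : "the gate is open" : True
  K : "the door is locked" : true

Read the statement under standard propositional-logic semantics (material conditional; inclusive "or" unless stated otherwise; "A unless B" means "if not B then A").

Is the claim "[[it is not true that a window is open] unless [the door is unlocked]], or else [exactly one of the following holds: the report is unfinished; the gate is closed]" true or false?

true

In symbols: (¬U ∨ ¬K) ∨ (¬V ⊕ ¬H)

¬U = ¬T = F
¬K = ¬T = F
¬U ∨ ¬K = F ∨ F = F
¬V = ¬F = T
¬H = ¬T = F
¬V ⊕ ¬H = T ⊕ F = T
(¬U ∨ ¬K) ∨ (¬V ⊕ ¬H) = F ∨ T = T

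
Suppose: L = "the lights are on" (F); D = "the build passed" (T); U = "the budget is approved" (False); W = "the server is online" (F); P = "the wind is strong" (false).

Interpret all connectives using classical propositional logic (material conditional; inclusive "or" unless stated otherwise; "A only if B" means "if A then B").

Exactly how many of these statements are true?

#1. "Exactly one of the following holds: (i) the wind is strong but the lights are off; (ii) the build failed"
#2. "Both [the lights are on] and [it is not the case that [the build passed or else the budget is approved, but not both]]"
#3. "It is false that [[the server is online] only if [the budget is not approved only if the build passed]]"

#1: In symbols: (P ∧ ¬L) ⊕ ¬D

¬L = ¬F = T
P ∧ ¬L = F ∧ T = F
¬D = ¬T = F
(P ∧ ¬L) ⊕ ¬D = F ⊕ F = F
Hence #1 is false.

#2: Formalization: L ∧ ¬(D ⊕ U)

D ⊕ U = T ⊕ F = T
¬(D ⊕ U) = ¬T = F
L ∧ ¬(D ⊕ U) = F ∧ F = F
Hence #2 is false.

#3: Parsed as ¬(W → (¬U → D))

¬U = ¬F = T
¬U → D = T → T = T
W → (¬U → D) = F → T = T
¬(W → (¬U → D)) = ¬T = F
Thus #3 is false.

True statements: 0 (none).

0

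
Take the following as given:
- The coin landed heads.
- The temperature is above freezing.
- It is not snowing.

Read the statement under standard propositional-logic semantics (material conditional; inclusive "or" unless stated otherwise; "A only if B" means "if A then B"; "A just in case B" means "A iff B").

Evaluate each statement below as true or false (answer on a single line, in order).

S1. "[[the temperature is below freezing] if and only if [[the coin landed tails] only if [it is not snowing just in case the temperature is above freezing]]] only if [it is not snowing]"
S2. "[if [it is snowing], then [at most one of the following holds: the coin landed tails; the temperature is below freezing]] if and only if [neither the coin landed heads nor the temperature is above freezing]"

Let U = "the temperature is below freezing" (F), K = "the coin landed heads" (T), S = "it is snowing" (F).

S1: Parsed as (U ↔ (¬K → (¬S ↔ ¬U))) → ¬S

¬K = ¬T = F
¬S = ¬F = T
¬U = ¬F = T
¬S ↔ ¬U = T ↔ T = T
¬K → (¬S ↔ ¬U) = F → T = T
U ↔ (¬K → (¬S ↔ ¬U)) = F ↔ T = F
¬S = ¬F = T
(U ↔ (¬K → (¬S ↔ ¬U))) → ¬S = F → T = T
So S1 is true.

S2: This is (S → (¬K ↑ U)) ↔ (K ↓ ¬U).

¬K = ¬T = F
¬K ↑ U = F ↑ F = T
S → (¬K ↑ U) = F → T = T
¬U = ¬F = T
K ↓ ¬U = T ↓ T = F
(S → (¬K ↑ U)) ↔ (K ↓ ¬U) = T ↔ F = F
So S2 is false.

S1 True, S2 False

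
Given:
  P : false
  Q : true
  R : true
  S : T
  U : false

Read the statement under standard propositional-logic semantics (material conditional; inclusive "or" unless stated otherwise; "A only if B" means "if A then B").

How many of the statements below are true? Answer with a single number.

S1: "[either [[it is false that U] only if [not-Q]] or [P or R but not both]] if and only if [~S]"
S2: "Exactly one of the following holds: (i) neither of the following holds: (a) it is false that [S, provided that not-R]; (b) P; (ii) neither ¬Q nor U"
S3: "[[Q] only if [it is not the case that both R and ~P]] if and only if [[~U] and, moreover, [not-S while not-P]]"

1

S1: This is ((not U -> not Q) or (P xor R)) iff not S.

not U = not False = True
not Q = not True = False
not U -> not Q = True -> False = False
P xor R = False xor True = True
(not U -> not Q) or (P xor R) = False or True = True
not S = not True = False
((not U -> not Q) or (P xor R)) iff not S = True iff False = False
Hence S1 is false.

S2: In symbols: (not (not R -> S) nor P) xor (not Q nor U)

not R = not True = False
not R -> S = False -> True = True
not (not R -> S) = not True = False
not (not R -> S) nor P = False nor False = True
not Q = not True = False
not Q nor U = False nor False = True
(not (not R -> S) nor P) xor (not Q nor U) = True xor True = False
So S2 is false.

S3: In symbols: (Q -> (R nand not P)) iff (not U and (not S and not P))

not P = not False = True
R nand not P = True nand True = False
Q -> (R nand not P) = True -> False = False
not U = not False = True
not S = not True = False
not P = not False = True
not S and not P = False and True = False
not U and (not S and not P) = True and False = False
(Q -> (R nand not P)) iff (not U and (not S and not P)) = False iff False = True
So S3 is true.

True statements: 1.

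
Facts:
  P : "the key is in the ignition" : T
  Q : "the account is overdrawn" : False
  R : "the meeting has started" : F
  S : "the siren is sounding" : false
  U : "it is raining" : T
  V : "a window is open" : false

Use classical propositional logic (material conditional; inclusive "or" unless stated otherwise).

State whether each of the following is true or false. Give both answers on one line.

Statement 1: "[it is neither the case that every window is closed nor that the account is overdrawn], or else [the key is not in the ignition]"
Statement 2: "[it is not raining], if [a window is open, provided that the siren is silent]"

Statement 1: Formalization: (~V nor Q) | ~P

~V = ~F = T
~V nor Q = T nor F = F
~P = ~T = F
(~V nor Q) | ~P = F | F = F
So Statement 1 is false.

Statement 2: In symbols: (~S -> V) -> ~U

~S = ~F = T
~S -> V = T -> F = F
~U = ~T = F
(~S -> V) -> ~U = F -> F = T
So Statement 2 is true.

Statement 1 F / Statement 2 T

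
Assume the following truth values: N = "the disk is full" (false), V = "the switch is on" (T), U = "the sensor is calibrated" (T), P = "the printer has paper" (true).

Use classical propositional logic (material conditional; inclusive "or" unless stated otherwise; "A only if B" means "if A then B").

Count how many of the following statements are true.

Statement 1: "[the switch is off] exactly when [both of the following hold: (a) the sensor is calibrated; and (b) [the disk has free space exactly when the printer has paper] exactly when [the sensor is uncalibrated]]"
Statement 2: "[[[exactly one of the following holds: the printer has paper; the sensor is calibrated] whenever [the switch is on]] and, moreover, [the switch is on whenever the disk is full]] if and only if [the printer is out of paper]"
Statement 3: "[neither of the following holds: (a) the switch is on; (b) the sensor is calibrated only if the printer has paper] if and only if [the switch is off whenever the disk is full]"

Statement 1: Formalization: ¬V ↔ (U ∧ ((¬N ↔ P) ↔ ¬U))

¬V = ¬T = F
¬N = ¬F = T
¬N ↔ P = T ↔ T = T
¬U = ¬T = F
(¬N ↔ P) ↔ ¬U = T ↔ F = F
U ∧ ((¬N ↔ P) ↔ ¬U) = T ∧ F = F
¬V ↔ (U ∧ ((¬N ↔ P) ↔ ¬U)) = F ↔ F = T
Thus Statement 1 is true.

Statement 2: This is ((V → (P ⊕ U)) ∧ (N → V)) ↔ ¬P.

P ⊕ U = T ⊕ T = F
V → (P ⊕ U) = T → F = F
N → V = F → T = T
(V → (P ⊕ U)) ∧ (N → V) = F ∧ T = F
¬P = ¬T = F
((V → (P ⊕ U)) ∧ (N → V)) ↔ ¬P = F ↔ F = T
Hence Statement 2 is true.

Statement 3: Formalization: (V ↓ (U → P)) ↔ (N → ¬V)

U → P = T → T = T
V ↓ (U → P) = T ↓ T = F
¬V = ¬T = F
N → ¬V = F → F = T
(V ↓ (U → P)) ↔ (N → ¬V) = F ↔ T = F
Thus Statement 3 is false.

2 of the 3 statements are true (Statement 1, Statement 2).

2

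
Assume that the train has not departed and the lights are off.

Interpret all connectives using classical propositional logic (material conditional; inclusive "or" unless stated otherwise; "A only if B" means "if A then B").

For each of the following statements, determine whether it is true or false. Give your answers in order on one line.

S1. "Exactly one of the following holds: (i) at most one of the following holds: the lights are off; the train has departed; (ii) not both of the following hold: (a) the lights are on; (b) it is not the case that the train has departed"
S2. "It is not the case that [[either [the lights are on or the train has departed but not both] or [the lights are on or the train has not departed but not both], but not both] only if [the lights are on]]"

Let L = "the lights are on" (F), D = "the train has departed" (F).

S1: This is (¬L ↑ D) ⊕ (L ↑ ¬D).

¬L = ¬F = T
¬L ↑ D = T ↑ F = T
¬D = ¬F = T
L ↑ ¬D = F ↑ T = T
(¬L ↑ D) ⊕ (L ↑ ¬D) = T ⊕ T = F
So S1 is false.

S2: This is ¬(((L ⊕ D) ⊕ (L ⊕ ¬D)) → L).

L ⊕ D = F ⊕ F = F
¬D = ¬F = T
L ⊕ ¬D = F ⊕ T = T
(L ⊕ D) ⊕ (L ⊕ ¬D) = F ⊕ T = T
((L ⊕ D) ⊕ (L ⊕ ¬D)) → L = T → F = F
¬(((L ⊕ D) ⊕ (L ⊕ ¬D)) → L) = ¬F = T
Hence S2 is true.

S1 false / S2 true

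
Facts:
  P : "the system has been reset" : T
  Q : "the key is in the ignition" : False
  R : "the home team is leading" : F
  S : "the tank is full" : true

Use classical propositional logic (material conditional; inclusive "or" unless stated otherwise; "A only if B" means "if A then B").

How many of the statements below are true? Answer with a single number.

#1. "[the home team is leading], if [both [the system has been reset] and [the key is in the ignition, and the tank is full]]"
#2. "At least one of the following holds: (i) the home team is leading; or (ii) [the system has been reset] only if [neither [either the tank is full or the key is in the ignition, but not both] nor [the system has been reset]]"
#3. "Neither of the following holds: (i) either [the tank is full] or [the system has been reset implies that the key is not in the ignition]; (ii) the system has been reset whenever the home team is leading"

#1: This is (P ∧ (Q ∧ S)) → R.

Q ∧ S = F ∧ T = F
P ∧ (Q ∧ S) = T ∧ F = F
(P ∧ (Q ∧ S)) → R = F → F = T
So #1 is true.

#2: Formalization: R ∨ (P → ((S ⊕ Q) ↓ P))

S ⊕ Q = T ⊕ F = T
(S ⊕ Q) ↓ P = T ↓ T = F
P → ((S ⊕ Q) ↓ P) = T → F = F
R ∨ (P → ((S ⊕ Q) ↓ P)) = F ∨ F = F
Hence #2 is false.

#3: Parsed as (S ∨ (P → ¬Q)) ↓ (R → P)

¬Q = ¬F = T
P → ¬Q = T → T = T
S ∨ (P → ¬Q) = T ∨ T = T
R → P = F → T = T
(S ∨ (P → ¬Q)) ↓ (R → P) = T ↓ T = F
Hence #3 is false.

Count: 1.

1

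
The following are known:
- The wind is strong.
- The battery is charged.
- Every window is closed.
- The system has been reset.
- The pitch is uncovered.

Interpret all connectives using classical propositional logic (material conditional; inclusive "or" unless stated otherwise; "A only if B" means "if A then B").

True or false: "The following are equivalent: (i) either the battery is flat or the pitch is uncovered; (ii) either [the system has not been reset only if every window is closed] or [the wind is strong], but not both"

Let Q = "the battery is charged" (T), U = "the pitch is covered" (F), S = "the system has been reset" (T), R = "a window is open" (F), P = "the wind is strong" (T).
Formalization: (~Q | ~U) <-> ((~S -> ~R) xor P)

~Q = ~T = F
~U = ~F = T
~Q | ~U = F | T = T
~S = ~T = F
~R = ~F = T
~S -> ~R = F -> T = T
(~S -> ~R) xor P = T xor T = F
(~Q | ~U) <-> ((~S -> ~R) xor P) = T <-> F = F

False.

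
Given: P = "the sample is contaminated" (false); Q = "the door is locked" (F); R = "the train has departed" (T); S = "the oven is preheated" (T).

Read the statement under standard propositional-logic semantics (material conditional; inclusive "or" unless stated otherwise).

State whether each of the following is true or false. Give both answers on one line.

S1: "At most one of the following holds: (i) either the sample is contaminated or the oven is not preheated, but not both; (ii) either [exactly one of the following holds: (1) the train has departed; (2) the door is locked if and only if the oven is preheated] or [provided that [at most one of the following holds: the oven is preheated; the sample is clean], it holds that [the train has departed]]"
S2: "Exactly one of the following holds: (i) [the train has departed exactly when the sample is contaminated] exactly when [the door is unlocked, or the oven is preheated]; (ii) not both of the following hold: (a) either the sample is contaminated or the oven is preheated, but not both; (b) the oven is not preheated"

S1 true; S2 true

S1: Parsed as (P ⊕ ¬S) ↑ ((R ⊕ (Q ↔ S)) ∨ ((S ↑ ¬P) → R))

¬S = ¬T = F
P ⊕ ¬S = F ⊕ F = F
Q ↔ S = F ↔ T = F
R ⊕ (Q ↔ S) = T ⊕ F = T
¬P = ¬F = T
S ↑ ¬P = T ↑ T = F
(S ↑ ¬P) → R = F → T = T
(R ⊕ (Q ↔ S)) ∨ ((S ↑ ¬P) → R) = T ∨ T = T
(P ⊕ ¬S) ↑ ((R ⊕ (Q ↔ S)) ∨ ((S ↑ ¬P) → R)) = F ↑ T = T
So S1 is true.

S2: This is ((R ↔ P) ↔ (¬Q ∨ S)) ⊕ ((P ⊕ S) ↑ ¬S).

R ↔ P = T ↔ F = F
¬Q = ¬F = T
¬Q ∨ S = T ∨ T = T
(R ↔ P) ↔ (¬Q ∨ S) = F ↔ T = F
P ⊕ S = F ⊕ T = T
¬S = ¬T = F
(P ⊕ S) ↑ ¬S = T ↑ F = T
((R ↔ P) ↔ (¬Q ∨ S)) ⊕ ((P ⊕ S) ↑ ¬S) = F ⊕ T = T
Thus S2 is true.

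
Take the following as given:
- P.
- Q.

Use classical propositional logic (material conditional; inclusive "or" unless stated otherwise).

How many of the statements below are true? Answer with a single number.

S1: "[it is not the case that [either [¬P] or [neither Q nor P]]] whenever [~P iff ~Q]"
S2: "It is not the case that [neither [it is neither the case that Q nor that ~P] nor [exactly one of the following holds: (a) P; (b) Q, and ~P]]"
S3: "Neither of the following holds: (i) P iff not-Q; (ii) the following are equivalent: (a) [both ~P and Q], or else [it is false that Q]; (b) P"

3

S1: Formalization: (¬P ↔ ¬Q) → ¬(¬P ∨ (Q ↓ P))

¬P = ¬T = F
¬Q = ¬T = F
¬P ↔ ¬Q = F ↔ F = T
¬P = ¬T = F
Q ↓ P = T ↓ T = F
¬P ∨ (Q ↓ P) = F ∨ F = F
¬(¬P ∨ (Q ↓ P)) = ¬F = T
(¬P ↔ ¬Q) → ¬(¬P ∨ (Q ↓ P)) = T → T = T
So S1 is true.

S2: Formalization: ¬((Q ↓ ¬P) ↓ (P ⊕ (Q ∧ ¬P)))

¬P = ¬T = F
Q ↓ ¬P = T ↓ F = F
¬P = ¬T = F
Q ∧ ¬P = T ∧ F = F
P ⊕ (Q ∧ ¬P) = T ⊕ F = T
(Q ↓ ¬P) ↓ (P ⊕ (Q ∧ ¬P)) = F ↓ T = F
¬((Q ↓ ¬P) ↓ (P ⊕ (Q ∧ ¬P))) = ¬F = T
Thus S2 is true.

S3: In symbols: (P ↔ ¬Q) ↓ (((¬P ∧ Q) ∨ ¬Q) ↔ P)

¬Q = ¬T = F
P ↔ ¬Q = T ↔ F = F
¬P = ¬T = F
¬P ∧ Q = F ∧ T = F
¬Q = ¬T = F
(¬P ∧ Q) ∨ ¬Q = F ∨ F = F
((¬P ∧ Q) ∨ ¬Q) ↔ P = F ↔ T = F
(P ↔ ¬Q) ↓ (((¬P ∧ Q) ∨ ¬Q) ↔ P) = F ↓ F = T
Hence S3 is true.

3 of the 3 statements are true (S1, S2, S3).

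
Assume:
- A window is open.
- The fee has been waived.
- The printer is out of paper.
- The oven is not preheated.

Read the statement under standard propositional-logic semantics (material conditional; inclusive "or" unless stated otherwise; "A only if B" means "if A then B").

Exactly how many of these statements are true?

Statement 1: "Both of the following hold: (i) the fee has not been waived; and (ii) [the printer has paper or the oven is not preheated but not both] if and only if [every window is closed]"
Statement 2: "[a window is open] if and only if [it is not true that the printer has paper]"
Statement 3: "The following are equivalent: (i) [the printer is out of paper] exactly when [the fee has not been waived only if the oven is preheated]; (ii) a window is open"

Let Q = "the fee has been waived" (T), R = "the printer has paper" (F), S = "the oven is preheated" (F), P = "a window is open" (T).

Statement 1: This is ¬Q ∧ ((R ⊕ ¬S) ↔ ¬P).

¬Q = ¬T = F
¬S = ¬F = T
R ⊕ ¬S = F ⊕ T = T
¬P = ¬T = F
(R ⊕ ¬S) ↔ ¬P = T ↔ F = F
¬Q ∧ ((R ⊕ ¬S) ↔ ¬P) = F ∧ F = F
Hence Statement 1 is false.

Statement 2: Formalization: P ↔ ¬R

¬R = ¬F = T
P ↔ ¬R = T ↔ T = T
So Statement 2 is true.

Statement 3: Parsed as (¬R ↔ (¬Q → S)) ↔ P

¬R = ¬F = T
¬Q = ¬T = F
¬Q → S = F → F = T
¬R ↔ (¬Q → S) = T ↔ T = T
(¬R ↔ (¬Q → S)) ↔ P = T ↔ T = T
Thus Statement 3 is true.

True statements: 2.

2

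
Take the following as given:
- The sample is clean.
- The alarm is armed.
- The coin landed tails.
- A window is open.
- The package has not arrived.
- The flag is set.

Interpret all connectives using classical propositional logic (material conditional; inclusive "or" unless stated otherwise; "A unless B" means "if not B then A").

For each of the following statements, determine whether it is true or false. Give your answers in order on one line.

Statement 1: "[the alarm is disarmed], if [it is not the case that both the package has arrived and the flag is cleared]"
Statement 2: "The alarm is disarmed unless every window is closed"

Let U = "the package has arrived" (F), V = "the flag is set" (T), Q = "the alarm is armed" (T), S = "a window is open" (T).

Statement 1: Parsed as (U nand ~V) -> ~Q

~V = ~T = F
U nand ~V = F nand F = T
~Q = ~T = F
(U nand ~V) -> ~Q = T -> F = F
So Statement 1 is false.

Statement 2: In symbols: ~Q | ~S

~Q = ~T = F
~S = ~T = F
~Q | ~S = F | F = F
Hence Statement 2 is false.

Statement 1 F, Statement 2 F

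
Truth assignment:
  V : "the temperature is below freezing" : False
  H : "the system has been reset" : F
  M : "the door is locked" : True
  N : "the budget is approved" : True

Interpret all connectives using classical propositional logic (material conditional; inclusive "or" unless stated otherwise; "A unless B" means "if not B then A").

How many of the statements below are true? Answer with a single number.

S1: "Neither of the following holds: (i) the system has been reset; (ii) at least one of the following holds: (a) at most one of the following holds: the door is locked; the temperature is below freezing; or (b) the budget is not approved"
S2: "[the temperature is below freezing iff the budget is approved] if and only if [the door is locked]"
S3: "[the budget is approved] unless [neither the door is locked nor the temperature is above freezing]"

1

S1: In symbols: H nor ((M nand V) or not N)

M nand V = True nand False = True
not N = not True = False
(M nand V) or not N = True or False = True
H nor ((M nand V) or not N) = False nor True = False
So S1 is false.

S2: In symbols: (V iff N) iff M

V iff N = False iff True = False
(V iff N) iff M = False iff True = False
So S2 is false.

S3: Formalization: N or (M nor not V)

not V = not False = True
M nor not V = True nor True = False
N or (M nor not V) = True or False = True
Thus S3 is true.

True statements: 1.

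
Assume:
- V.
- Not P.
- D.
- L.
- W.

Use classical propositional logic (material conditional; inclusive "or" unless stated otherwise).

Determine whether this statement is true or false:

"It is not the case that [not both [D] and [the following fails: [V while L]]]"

Formalization: not (D nand not (V and L))

V and L = True and True = True
not (V and L) = not True = False
D nand not (V and L) = True nand False = True
not (D nand not (V and L)) = not True = False

false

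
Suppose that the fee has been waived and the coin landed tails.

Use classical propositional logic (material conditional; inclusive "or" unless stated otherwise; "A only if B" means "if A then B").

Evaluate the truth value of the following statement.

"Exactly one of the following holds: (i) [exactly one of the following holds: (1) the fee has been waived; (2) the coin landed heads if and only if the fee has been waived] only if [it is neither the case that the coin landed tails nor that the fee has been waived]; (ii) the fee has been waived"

Let P = "the fee has been waived" (T), Q = "the coin landed heads" (F).
Formalization: ((P ⊕ (Q ↔ P)) → (¬Q ↓ P)) ⊕ P

Q ↔ P = F ↔ T = F
P ⊕ (Q ↔ P) = T ⊕ F = T
¬Q = ¬F = T
¬Q ↓ P = T ↓ T = F
(P ⊕ (Q ↔ P)) → (¬Q ↓ P) = T → F = F
((P ⊕ (Q ↔ P)) → (¬Q ↓ P)) ⊕ P = F ⊕ T = T

The statement is true.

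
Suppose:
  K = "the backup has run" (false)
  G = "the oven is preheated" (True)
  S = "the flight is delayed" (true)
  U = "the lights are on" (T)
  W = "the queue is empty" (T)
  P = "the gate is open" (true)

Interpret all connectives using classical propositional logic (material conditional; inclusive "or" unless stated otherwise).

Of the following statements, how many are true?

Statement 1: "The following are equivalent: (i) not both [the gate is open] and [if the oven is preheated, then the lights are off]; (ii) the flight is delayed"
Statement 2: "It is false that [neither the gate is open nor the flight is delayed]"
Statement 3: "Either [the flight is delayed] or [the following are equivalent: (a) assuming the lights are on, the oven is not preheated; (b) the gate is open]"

Statement 1: Formalization: (P nand (G -> not U)) iff S

not U = not True = False
G -> not U = True -> False = False
P nand (G -> not U) = True nand False = True
(P nand (G -> not U)) iff S = True iff True = True
Hence Statement 1 is true.

Statement 2: Formalization: not (P nor S)

P nor S = True nor True = False
not (P nor S) = not False = True
Hence Statement 2 is true.

Statement 3: This is S or ((U -> not G) iff P).

not G = not True = False
U -> not G = True -> False = False
(U -> not G) iff P = False iff True = False
S or ((U -> not G) iff P) = True or False = True
So Statement 3 is true.

3 of the 3 statements are true (Statement 1, Statement 2, Statement 3).

3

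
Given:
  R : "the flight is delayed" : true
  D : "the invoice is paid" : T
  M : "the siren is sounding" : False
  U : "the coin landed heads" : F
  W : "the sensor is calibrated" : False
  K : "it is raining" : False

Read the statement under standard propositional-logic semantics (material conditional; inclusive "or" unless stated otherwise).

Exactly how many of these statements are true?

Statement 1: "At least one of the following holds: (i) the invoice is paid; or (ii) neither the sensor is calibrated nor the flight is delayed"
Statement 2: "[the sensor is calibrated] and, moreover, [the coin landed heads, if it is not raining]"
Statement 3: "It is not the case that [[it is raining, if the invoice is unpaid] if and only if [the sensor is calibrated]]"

Statement 1: Formalization: D or (W nor R)

W nor R = False nor True = False
D or (W nor R) = True or False = True
So Statement 1 is true.

Statement 2: In symbols: W and (not K -> U)

not K = not False = True
not K -> U = True -> False = False
W and (not K -> U) = False and False = False
So Statement 2 is false.

Statement 3: Parsed as not ((not D -> K) iff W)

not D = not True = False
not D -> K = False -> False = True
(not D -> K) iff W = True iff False = False
not ((not D -> K) iff W) = not False = True
Hence Statement 3 is true.

2 of the 3 statements are true.

2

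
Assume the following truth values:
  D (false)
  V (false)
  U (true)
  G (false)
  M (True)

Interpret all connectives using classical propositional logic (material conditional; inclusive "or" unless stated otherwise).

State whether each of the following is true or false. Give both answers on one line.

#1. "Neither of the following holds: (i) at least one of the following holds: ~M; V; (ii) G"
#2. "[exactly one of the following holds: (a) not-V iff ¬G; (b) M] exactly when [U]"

#1 T / #2 F

#1: This is (¬M ∨ V) ↓ G.

¬M = ¬T = F
¬M ∨ V = F ∨ F = F
(¬M ∨ V) ↓ G = F ↓ F = T
Hence #1 is true.

#2: Formalization: ((¬V ↔ ¬G) ⊕ M) ↔ U

¬V = ¬F = T
¬G = ¬F = T
¬V ↔ ¬G = T ↔ T = T
(¬V ↔ ¬G) ⊕ M = T ⊕ T = F
((¬V ↔ ¬G) ⊕ M) ↔ U = F ↔ T = F
Thus #2 is false.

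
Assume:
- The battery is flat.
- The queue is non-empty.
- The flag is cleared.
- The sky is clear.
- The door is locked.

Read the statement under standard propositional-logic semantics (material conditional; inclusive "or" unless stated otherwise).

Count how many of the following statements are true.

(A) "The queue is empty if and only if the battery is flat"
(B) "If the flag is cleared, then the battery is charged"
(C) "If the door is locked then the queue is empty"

Let Q = "the queue is empty" (F), P = "the battery is charged" (F), R = "the flag is set" (F), U = "the door is locked" (T).

(A): This is Q ↔ ¬P.

¬P = ¬F = T
Q ↔ ¬P = F ↔ T = F
So (A) is false.

(B): Parsed as ¬R → P

¬R = ¬F = T
¬R → P = T → F = F
Hence (B) is false.

(C): Formalization: U → Q

U → Q = T → F = F
So (C) is false.

True statements: 0 (none).

0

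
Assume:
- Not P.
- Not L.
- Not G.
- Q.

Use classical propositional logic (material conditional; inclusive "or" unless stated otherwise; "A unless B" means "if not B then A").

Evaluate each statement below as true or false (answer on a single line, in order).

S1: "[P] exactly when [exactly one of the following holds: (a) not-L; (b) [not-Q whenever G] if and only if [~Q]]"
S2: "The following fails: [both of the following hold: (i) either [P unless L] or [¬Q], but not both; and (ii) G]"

S1 False / S2 True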